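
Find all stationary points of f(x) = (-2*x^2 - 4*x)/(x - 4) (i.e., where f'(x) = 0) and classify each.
f'(x) = 2*(-x^2 + 8*x + 8)/(x^2 - 8*x + 16)

Solve f'(x) = 0:
  f'(x) = -2*(x^2 - 8*x - 8)/(x - 4)^2; the denominator is positive wherever f is defined, so f'(x) = 0 ⇔ -2*x^2 + 16*x + 16 = 0.
  Factor: -2*x^2 + 16*x + 16 = -2*(x^2 - 8*x - 8); x^2 - 8*x - 8 = 0 has no rational roots; quadratic formula: x = (8 ± √96)/2.
  ⇒ x = 4 - 2*sqrt(6) ≈ -0.8990, 4 + 2*sqrt(6) ≈ 8.8990

f''(x) = -96/(x^3 - 12*x^2 + 48*x - 64)
Second-derivative test at each critical point:
  f''(-0.8990) = 0.8165 > 0 → local minimum
  f''(8.8990) = -0.8165 < 0 → local maximum

Critical points: x = 4 - 2*sqrt(6) ≈ -0.8990 (local minimum); x = 4 + 2*sqrt(6) ≈ 8.8990 (local maximum)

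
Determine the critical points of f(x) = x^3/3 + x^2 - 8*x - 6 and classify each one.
f'(x) = x^2 + 2*x - 8

Solve f'(x) = 0:
  Factor: x^2 + 2*x - 8 = (x - 2)*(x + 4) = 0.
  ⇒ x = -4, 2

f''(x) = 2*x + 2
Second-derivative test at each critical point:
  f''(-4) = -6 < 0 → local maximum
  f''(2) = 6 > 0 → local minimum

Critical points: x = -4 (local maximum); x = 2 (local minimum)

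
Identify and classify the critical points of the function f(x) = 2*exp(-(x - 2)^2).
f'(x) = 4*(2 - x)*exp(-(x - 2)^2)

Solve f'(x) = 0:
  f'(x) = (8 - 4*x)·exp(-(x - 2)^2) and exp(-(x - 2)^2) > 0 for every x, so f'(x) = 0 ⇔ 8 - 4*x = 0.
  Factor: 8 - 4*x = -4*(x - 2) = 0.
  ⇒ x = 2

f''(x) = 4*(2*(x - 2)^2 - 1)*exp(-(x - 2)^2)
Second-derivative test at each critical point:
  f''(2) = -4 < 0 → local maximum

Critical points: x = 2 (local maximum)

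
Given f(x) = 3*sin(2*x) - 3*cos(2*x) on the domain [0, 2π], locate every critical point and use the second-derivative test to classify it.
f'(x) = 6*sqrt(2)*sin(2*x + pi/4)

Solve f'(x) = 0 on [0, 2π]:
  f'(x) = 0 ⇔ 3*cos(2*x) = -3*sin(2*x) ⇔ tan(2*x) = -1, i.e. 2*x = arctan(-1) + nπ; keep the solutions lying in [0, 2π].
  ⇒ x = 3*pi/8 ≈ 1.1781, 7*pi/8 ≈ 2.7489, 11*pi/8 ≈ 4.3197, 15*pi/8 ≈ 5.8905

f''(x) = 12*sqrt(2)*cos(2*x + pi/4)
Second-derivative test at each critical point:
  f''(1.1781) = -16.9706 < 0 → local maximum
  f''(2.7489) = 16.9706 > 0 → local minimum
  f''(4.3197) = -16.9706 < 0 → local maximum
  f''(5.8905) = 16.9706 > 0 → local minimum

Critical points: x = 3*pi/8 ≈ 1.1781 (local maximum); x = 7*pi/8 ≈ 2.7489 (local minimum); x = 11*pi/8 ≈ 4.3197 (local maximum); x = 15*pi/8 ≈ 5.8905 (local minimum)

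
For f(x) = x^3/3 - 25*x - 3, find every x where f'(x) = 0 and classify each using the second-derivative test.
f'(x) = x^2 - 25

Solve f'(x) = 0:
  Factor: x^2 - 25 = (x - 5)*(x + 5) = 0.
  ⇒ x = -5, 5

f''(x) = 2*x
Second-derivative test at each critical point:
  f''(-5) = -10 < 0 → local maximum
  f''(5) = 10 > 0 → local minimum

Critical points: x = -5 (local maximum); x = 5 (local minimum)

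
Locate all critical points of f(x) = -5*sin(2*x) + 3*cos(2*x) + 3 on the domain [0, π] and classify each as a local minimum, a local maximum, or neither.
f'(x) = -6*sin(2*x) - 10*cos(2*x)

Solve f'(x) = 0 on [0, π]:
  f'(x) = 0 ⇔ -5*cos(2*x) = 3*sin(2*x) ⇔ tan(2*x) = -5/3, i.e. 2*x = arctan(-5/3) + nπ; keep the solutions lying in [0, π].
  ⇒ x = -atan(5/3)/2 + pi/2 ≈ 1.0556, pi - atan(5/3)/2 ≈ 2.6264

f''(x) = 20*sin(2*x) - 12*cos(2*x)
Second-derivative test at each critical point:
  f''(1.0556) = 23.3238 > 0 → local minimum
  f''(2.6264) = -23.3238 < 0 → local maximum

Critical points: x = -atan(5/3)/2 + pi/2 ≈ 1.0556 (local minimum); x = pi - atan(5/3)/2 ≈ 2.6264 (local maximum)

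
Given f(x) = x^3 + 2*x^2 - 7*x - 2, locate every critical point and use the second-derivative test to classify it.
f'(x) = 3*x^2 + 4*x - 7

Solve f'(x) = 0:
  Factor: 3*x^2 + 4*x - 7 = (x - 1)*(3*x + 7) = 0.
  ⇒ x = -7/3, 1

f''(x) = 6*x + 4
Second-derivative test at each critical point:
  f''(-7/3) = -10 < 0 → local maximum
  f''(1) = 10 > 0 → local minimum

Critical points: x = -7/3 (local maximum); x = 1 (local minimum)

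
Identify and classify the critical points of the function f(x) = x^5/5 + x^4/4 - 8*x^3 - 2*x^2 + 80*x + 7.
f'(x) = x^4 + x^3 - 24*x^2 - 4*x + 80

Solve f'(x) = 0:
  Factor: x^4 + x^3 - 24*x^2 - 4*x + 80 = (x - 4)*(x - 2)*(x + 2)*(x + 5) = 0.
  ⇒ x = -5, -2, 2, 4

f''(x) = 4*x^3 + 3*x^2 - 48*x - 4
Second-derivative test at each critical point:
  f''(-5) = -189 < 0 → local maximum
  f''(-2) = 72 > 0 → local minimum
  f''(2) = -56 < 0 → local maximum
  f''(4) = 108 > 0 → local minimum

Critical points: x = -5 (local maximum); x = -2 (local minimum); x = 2 (local maximum); x = 4 (local minimum)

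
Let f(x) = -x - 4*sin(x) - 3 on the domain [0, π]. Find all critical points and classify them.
f'(x) = -4*cos(x) - 1

Solve f'(x) = 0 on [0, π]:
  f'(x) = 0 ⇔ cos(x) = -1/4, i.e. x = ±arccos(-1/4) + 2nπ; keep the solutions lying in [0, π].
  ⇒ x = acos(-1/4) ≈ 1.8235

f''(x) = 4*sin(x)
Second-derivative test at each critical point:
  f''(1.8235) = 3.8730 > 0 → local minimum

Critical points: x = acos(-1/4) ≈ 1.8235 (local minimum)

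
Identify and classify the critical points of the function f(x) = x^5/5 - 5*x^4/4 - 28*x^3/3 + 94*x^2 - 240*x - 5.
f'(x) = x^4 - 5*x^3 - 28*x^2 + 188*x - 240

Solve f'(x) = 0:
  Factor: x^4 - 5*x^3 - 28*x^2 + 188*x - 240 = (x - 5)*(x - 4)*(x - 2)*(x + 6) = 0.
  ⇒ x = -6, 2, 4, 5

f''(x) = 4*x^3 - 15*x^2 - 56*x + 188
Second-derivative test at each critical point:
  f''(-6) = -880 < 0 → local maximum
  f''(2) = 48 > 0 → local minimum
  f''(4) = -20 < 0 → local maximum
  f''(5) = 33 > 0 → local minimum

Critical points: x = -6 (local maximum); x = 2 (local minimum); x = 4 (local maximum); x = 5 (local minimum)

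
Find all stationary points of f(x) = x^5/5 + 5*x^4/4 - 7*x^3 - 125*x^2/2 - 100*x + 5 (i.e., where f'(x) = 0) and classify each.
f'(x) = x^4 + 5*x^3 - 21*x^2 - 125*x - 100

Solve f'(x) = 0:
  Factor: x^4 + 5*x^3 - 21*x^2 - 125*x - 100 = (x - 5)*(x + 1)*(x + 4)*(x + 5) = 0.
  ⇒ x = -5, -4, -1, 5

f''(x) = 4*x^3 + 15*x^2 - 42*x - 125
Second-derivative test at each critical point:
  f''(-5) = -40 < 0 → local maximum
  f''(-4) = 27 > 0 → local minimum
  f''(-1) = -72 < 0 → local maximum
  f''(5) = 540 > 0 → local minimum

Critical points: x = -5 (local maximum); x = -4 (local minimum); x = -1 (local maximum); x = 5 (local minimum)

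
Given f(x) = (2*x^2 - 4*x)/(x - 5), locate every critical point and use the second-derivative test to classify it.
f'(x) = 2*(x^2 - 10*x + 10)/(x^2 - 10*x + 25)

Solve f'(x) = 0:
  f'(x) = 2*(x^2 - 10*x + 10)/(x - 5)^2; the denominator is positive wherever f is defined, so f'(x) = 0 ⇔ 2*x^2 - 20*x + 20 = 0.
  Factor: 2*x^2 - 20*x + 20 = 2*(x^2 - 10*x + 10); x^2 - 10*x + 10 = 0 has no rational roots; quadratic formula: x = (10 ± √60)/2.
  ⇒ x = 5 - sqrt(15) ≈ 1.1270, sqrt(15) + 5 ≈ 8.8730

f''(x) = 60/(x^3 - 15*x^2 + 75*x - 125)
Second-derivative test at each critical point:
  f''(1.1270) = -1.0328 < 0 → local maximum
  f''(8.8730) = 1.0328 > 0 → local minimum

Critical points: x = 5 - sqrt(15) ≈ 1.1270 (local maximum); x = sqrt(15) + 5 ≈ 8.8730 (local minimum)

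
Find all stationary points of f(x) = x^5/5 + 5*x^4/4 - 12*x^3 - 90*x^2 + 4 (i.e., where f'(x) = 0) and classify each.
f'(x) = x*(x^3 + 5*x^2 - 36*x - 180)

Solve f'(x) = 0:
  Factor: x^4 + 5*x^3 - 36*x^2 - 180*x = x*(x - 6)*(x + 5)*(x + 6) = 0.
  ⇒ x = -6, -5, 0, 6

f''(x) = 4*x^3 + 15*x^2 - 72*x - 180
Second-derivative test at each critical point:
  f''(-6) = -72 < 0 → local maximum
  f''(-5) = 55 > 0 → local minimum
  f''(0) = -180 < 0 → local maximum
  f''(6) = 792 > 0 → local minimum

Critical points: x = -6 (local maximum); x = -5 (local minimum); x = 0 (local maximum); x = 6 (local minimum)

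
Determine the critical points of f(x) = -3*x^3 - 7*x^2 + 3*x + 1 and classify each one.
f'(x) = -9*x^2 - 14*x + 3

Solve f'(x) = 0:
  9*x^2 + 14*x - 3 = 0 has no rational roots; quadratic formula: x = (-14 ± √304)/18.
  ⇒ x = -2*sqrt(19)/9 - 7/9 ≈ -1.7464, -7/9 + 2*sqrt(19)/9 ≈ 0.1909

f''(x) = -18*x - 14
Second-derivative test at each critical point:
  f''(-1.7464) = 17.4356 > 0 → local minimum
  f''(0.1909) = -17.4356 < 0 → local maximum

Critical points: x = -2*sqrt(19)/9 - 7/9 ≈ -1.7464 (local minimum); x = -7/9 + 2*sqrt(19)/9 ≈ 0.1909 (local maximum)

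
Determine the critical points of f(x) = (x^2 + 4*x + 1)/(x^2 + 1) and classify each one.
f'(x) = 4*(1 - x^2)/(x^4 + 2*x^2 + 1)

Solve f'(x) = 0:
  f'(x) = -4*(x - 1)*(x + 1)/(x^2 + 1)^2; the denominator is positive wherever f is defined, so f'(x) = 0 ⇔ 4 - 4*x^2 = 0.
  Factor: 4 - 4*x^2 = -4*(x - 1)*(x + 1) = 0.
  ⇒ x = -1, 1

f''(x) = 8*x*(x^2 - 3)/(x^6 + 3*x^4 + 3*x^2 + 1)
Second-derivative test at each critical point:
  f''(-1) = 2 > 0 → local minimum
  f''(1) = -2 < 0 → local maximum

Critical points: x = -1 (local minimum); x = 1 (local maximum)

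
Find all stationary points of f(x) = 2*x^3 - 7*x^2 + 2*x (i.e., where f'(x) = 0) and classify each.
f'(x) = 6*x^2 - 14*x + 2

Solve f'(x) = 0:
  Factor: 6*x^2 - 14*x + 2 = 2*(3*x^2 - 7*x + 1); 3*x^2 - 7*x + 1 = 0 has no rational roots; quadratic formula: x = (7 ± √37)/6.
  ⇒ x = 7/6 - sqrt(37)/6 ≈ 0.1529, sqrt(37)/6 + 7/6 ≈ 2.1805

f''(x) = 12*x - 14
Second-derivative test at each critical point:
  f''(0.1529) = -12.1655 < 0 → local maximum
  f''(2.1805) = 12.1655 > 0 → local minimum

Critical points: x = 7/6 - sqrt(37)/6 ≈ 0.1529 (local maximum); x = sqrt(37)/6 + 7/6 ≈ 2.1805 (local minimum)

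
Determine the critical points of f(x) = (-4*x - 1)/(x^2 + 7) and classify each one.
f'(x) = 2*(2*x^2 + x - 14)/(x^4 + 14*x^2 + 49)

Solve f'(x) = 0:
  f'(x) = 2*(2*x^2 + x - 14)/(x^2 + 7)^2; the denominator is positive wherever f is defined, so f'(x) = 0 ⇔ 4*x^2 + 2*x - 28 = 0.
  Factor: 4*x^2 + 2*x - 28 = 2*(2*x^2 + x - 14); 2*x^2 + x - 14 = 0 has no rational roots; quadratic formula: x = (-1 ± √113)/4.
  ⇒ x = -sqrt(113)/4 - 1/4 ≈ -2.9075, -1/4 + sqrt(113)/4 ≈ 2.4075

f''(x) = 2*(-4*x^2*(4*x + 1) + (12*x + 1)*(x^2 + 7))/(x^2 + 7)^3
Second-derivative test at each critical point:
  f''(-2.9075) = -0.0890 < 0 → local maximum
  f''(2.4075) = 0.1298 > 0 → local minimum

Critical points: x = -sqrt(113)/4 - 1/4 ≈ -2.9075 (local maximum); x = -1/4 + sqrt(113)/4 ≈ 2.4075 (local minimum)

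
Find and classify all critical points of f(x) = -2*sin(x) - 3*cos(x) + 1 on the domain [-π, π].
f'(x) = 3*sin(x) - 2*cos(x)

Solve f'(x) = 0 on [-π, π]:
  f'(x) = 0 ⇔ -2*cos(x) = -3*sin(x) ⇔ tan(x) = 2/3, i.e. x = arctan(2/3) + nπ; keep the solutions lying in [-π, π].
  ⇒ x = -pi + atan(2/3) ≈ -2.5536, atan(2/3) ≈ 0.5880

f''(x) = 2*sin(x) + 3*cos(x)
Second-derivative test at each critical point:
  f''(-2.5536) = -3.6056 < 0 → local maximum
  f''(0.5880) = 3.6056 > 0 → local minimum

Critical points: x = -pi + atan(2/3) ≈ -2.5536 (local maximum); x = atan(2/3) ≈ 0.5880 (local minimum)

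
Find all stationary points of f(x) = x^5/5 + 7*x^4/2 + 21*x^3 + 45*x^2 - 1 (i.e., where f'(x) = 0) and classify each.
f'(x) = x*(x^3 + 14*x^2 + 63*x + 90)

Solve f'(x) = 0:
  Factor: x^4 + 14*x^3 + 63*x^2 + 90*x = x*(x + 3)*(x + 5)*(x + 6) = 0.
  ⇒ x = -6, -5, -3, 0

f''(x) = 4*x^3 + 42*x^2 + 126*x + 90
Second-derivative test at each critical point:
  f''(-6) = -18 < 0 → local maximum
  f''(-5) = 10 > 0 → local minimum
  f''(-3) = -18 < 0 → local maximum
  f''(0) = 90 > 0 → local minimum

Critical points: x = -6 (local maximum); x = -5 (local minimum); x = -3 (local maximum); x = 0 (local minimum)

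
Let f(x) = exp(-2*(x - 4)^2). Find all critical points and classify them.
f'(x) = 4*(4 - x)*exp(-2*(x - 4)^2)

Solve f'(x) = 0:
  f'(x) = (16 - 4*x)·exp(-2*(x - 4)^2) and exp(-2*(x - 4)^2) > 0 for every x, so f'(x) = 0 ⇔ 16 - 4*x = 0.
  Factor: 16 - 4*x = -4*(x - 4) = 0.
  ⇒ x = 4

f''(x) = 4*(4*(x - 4)^2 - 1)*exp(-2*(x - 4)^2)
Second-derivative test at each critical point:
  f''(4) = -4 < 0 → local maximum

Critical points: x = 4 (local maximum)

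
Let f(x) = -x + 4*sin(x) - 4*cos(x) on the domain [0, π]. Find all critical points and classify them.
f'(x) = 4*sqrt(2)*sin(x + pi/4) - 1

Solve f'(x) = 0 on [0, π]:
  f'(x) = 0 ⇔ 4*sin(x) + 4*cos(x) = 1. Write the left side as R·cos(x + φ) with R = √(4² + (-4)²) = 4*sqrt(2), cos φ = sqrt(2)/2, sin φ = -sqrt(2)/2; then cos(x + φ) = sqrt(2)/8. Solve for x and keep the solutions lying in [0, π].
  ⇒ x = atan((1 + sqrt(31))/(1 - sqrt(31))) + pi ≈ 2.1785

f''(x) = 4*sqrt(2)*cos(x + pi/4)
Second-derivative test at each critical point:
  f''(2.1785) = -5.5678 < 0 → local maximum

Critical points: x = atan((1 + sqrt(31))/(1 - sqrt(31))) + pi ≈ 2.1785 (local maximum)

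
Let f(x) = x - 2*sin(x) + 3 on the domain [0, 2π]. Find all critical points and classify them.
f'(x) = 1 - 2*cos(x)

Solve f'(x) = 0 on [0, 2π]:
  f'(x) = 0 ⇔ cos(x) = 1/2, i.e. x = ±arccos(1/2) + 2nπ; keep the solutions lying in [0, 2π].
  ⇒ x = pi/3 ≈ 1.0472, 5*pi/3 ≈ 5.2360

f''(x) = 2*sin(x)
Second-derivative test at each critical point:
  f''(1.0472) = 1.7321 > 0 → local minimum
  f''(5.2360) = -1.7321 < 0 → local maximum

Critical points: x = pi/3 ≈ 1.0472 (local minimum); x = 5*pi/3 ≈ 5.2360 (local maximum)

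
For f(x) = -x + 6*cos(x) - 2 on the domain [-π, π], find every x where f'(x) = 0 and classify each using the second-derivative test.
f'(x) = -6*sin(x) - 1

Solve f'(x) = 0 on [-π, π]:
  f'(x) = 0 ⇔ sin(x) = -1/6, i.e. x = arcsin(-1/6) + 2nπ or x = π − arcsin(-1/6) + 2nπ; keep the solutions lying in [-π, π].
  ⇒ x = -pi + asin(1/6) ≈ -2.9741, -asin(1/6) ≈ -0.1674

f''(x) = -6*cos(x)
Second-derivative test at each critical point:
  f''(-2.9741) = 5.9161 > 0 → local minimum
  f''(-0.1674) = -5.9161 < 0 → local maximum

Critical points: x = -pi + asin(1/6) ≈ -2.9741 (local minimum); x = -asin(1/6) ≈ -0.1674 (local maximum)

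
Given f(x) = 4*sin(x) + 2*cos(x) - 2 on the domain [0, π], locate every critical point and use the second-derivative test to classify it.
f'(x) = -2*sin(x) + 4*cos(x)

Solve f'(x) = 0 on [0, π]:
  f'(x) = 0 ⇔ 4*cos(x) = 2*sin(x) ⇔ tan(x) = 2, i.e. x = arctan(2) + nπ; keep the solutions lying in [0, π].
  ⇒ x = atan(2) ≈ 1.1071

f''(x) = -4*sin(x) - 2*cos(x)
Second-derivative test at each critical point:
  f''(1.1071) = -4.4721 < 0 → local maximum

Critical points: x = atan(2) ≈ 1.1071 (local maximum)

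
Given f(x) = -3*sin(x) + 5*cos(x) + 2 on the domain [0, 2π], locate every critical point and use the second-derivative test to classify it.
f'(x) = -5*sin(x) - 3*cos(x)

Solve f'(x) = 0 on [0, 2π]:
  f'(x) = 0 ⇔ -3*cos(x) = 5*sin(x) ⇔ tan(x) = -3/5, i.e. x = arctan(-3/5) + nπ; keep the solutions lying in [0, 2π].
  ⇒ x = pi - atan(3/5) ≈ 2.6012, -atan(3/5) + 2*pi ≈ 5.7428

f''(x) = 3*sin(x) - 5*cos(x)
Second-derivative test at each critical point:
  f''(2.6012) = 5.8310 > 0 → local minimum
  f''(5.7428) = -5.8310 < 0 → local maximum

Critical points: x = pi - atan(3/5) ≈ 2.6012 (local minimum); x = -atan(3/5) + 2*pi ≈ 5.7428 (local maximum)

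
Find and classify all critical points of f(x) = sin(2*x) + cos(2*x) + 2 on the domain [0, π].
f'(x) = 2*sqrt(2)*cos(2*x + pi/4)

Solve f'(x) = 0 on [0, π]:
  f'(x) = 0 ⇔ cos(2*x) = sin(2*x) ⇔ tan(2*x) = 1, i.e. 2*x = arctan(1) + nπ; keep the solutions lying in [0, π].
  ⇒ x = pi/8 ≈ 0.3927, 5*pi/8 ≈ 1.9635

f''(x) = -4*sqrt(2)*sin(2*x + pi/4)
Second-derivative test at each critical point:
  f''(0.3927) = -5.6569 < 0 → local maximum
  f''(1.9635) = 5.6569 > 0 → local minimum

Critical points: x = pi/8 ≈ 0.3927 (local maximum); x = 5*pi/8 ≈ 1.9635 (local minimum)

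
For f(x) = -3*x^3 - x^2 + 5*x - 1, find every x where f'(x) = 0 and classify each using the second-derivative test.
f'(x) = -9*x^2 - 2*x + 5

Solve f'(x) = 0:
  9*x^2 + 2*x - 5 = 0 has no rational roots; quadratic formula: x = (-2 ± √184)/18.
  ⇒ x = -sqrt(46)/9 - 1/9 ≈ -0.8647, -1/9 + sqrt(46)/9 ≈ 0.6425

f''(x) = -18*x - 2
Second-derivative test at each critical point:
  f''(-0.8647) = 13.5647 > 0 → local minimum
  f''(0.6425) = -13.5647 < 0 → local maximum

Critical points: x = -sqrt(46)/9 - 1/9 ≈ -0.8647 (local minimum); x = -1/9 + sqrt(46)/9 ≈ 0.6425 (local maximum)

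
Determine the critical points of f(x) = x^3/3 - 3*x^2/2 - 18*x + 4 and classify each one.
f'(x) = x^2 - 3*x - 18

Solve f'(x) = 0:
  Factor: x^2 - 3*x - 18 = (x - 6)*(x + 3) = 0.
  ⇒ x = -3, 6

f''(x) = 2*x - 3
Second-derivative test at each critical point:
  f''(-3) = -9 < 0 → local maximum
  f''(6) = 9 > 0 → local minimum

Critical points: x = -3 (local maximum); x = 6 (local minimum)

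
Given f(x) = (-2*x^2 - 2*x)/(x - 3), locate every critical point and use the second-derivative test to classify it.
f'(x) = 2*(-x^2 + 6*x + 3)/(x^2 - 6*x + 9)

Solve f'(x) = 0:
  f'(x) = -2*(x^2 - 6*x - 3)/(x - 3)^2; the denominator is positive wherever f is defined, so f'(x) = 0 ⇔ -2*x^2 + 12*x + 6 = 0.
  Factor: -2*x^2 + 12*x + 6 = -2*(x^2 - 6*x - 3); x^2 - 6*x - 3 = 0 has no rational roots; quadratic formula: x = (6 ± √48)/2.
  ⇒ x = 3 - 2*sqrt(3) ≈ -0.4641, 3 + 2*sqrt(3) ≈ 6.4641

f''(x) = -48/(x^3 - 9*x^2 + 27*x - 27)
Second-derivative test at each critical point:
  f''(-0.4641) = 1.1547 > 0 → local minimum
  f''(6.4641) = -1.1547 < 0 → local maximum

Critical points: x = 3 - 2*sqrt(3) ≈ -0.4641 (local minimum); x = 3 + 2*sqrt(3) ≈ 6.4641 (local maximum)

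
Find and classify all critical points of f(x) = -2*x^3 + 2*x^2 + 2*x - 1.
f'(x) = -6*x^2 + 4*x + 2

Solve f'(x) = 0:
  Factor: -6*x^2 + 4*x + 2 = -2*(x - 1)*(3*x + 1) = 0.
  ⇒ x = -1/3, 1

f''(x) = 4 - 12*x
Second-derivative test at each critical point:
  f''(-1/3) = 8 > 0 → local minimum
  f''(1) = -8 < 0 → local maximum

Critical points: x = -1/3 (local minimum); x = 1 (local maximum)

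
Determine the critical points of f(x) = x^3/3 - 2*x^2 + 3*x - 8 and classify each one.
f'(x) = x^2 - 4*x + 3

Solve f'(x) = 0:
  Factor: x^2 - 4*x + 3 = (x - 3)*(x - 1) = 0.
  ⇒ x = 1, 3

f''(x) = 2*x - 4
Second-derivative test at each critical point:
  f''(1) = -2 < 0 → local maximum
  f''(3) = 2 > 0 → local minimum

Critical points: x = 1 (local maximum); x = 3 (local minimum)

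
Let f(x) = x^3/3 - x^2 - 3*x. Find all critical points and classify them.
f'(x) = x^2 - 2*x - 3

Solve f'(x) = 0:
  Factor: x^2 - 2*x - 3 = (x - 3)*(x + 1) = 0.
  ⇒ x = -1, 3

f''(x) = 2*x - 2
Second-derivative test at each critical point:
  f''(-1) = -4 < 0 → local maximum
  f''(3) = 4 > 0 → local minimum

Critical points: x = -1 (local maximum); x = 3 (local minimum)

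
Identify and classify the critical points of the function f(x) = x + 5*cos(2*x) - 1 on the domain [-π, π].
f'(x) = 1 - 10*sin(2*x)

Solve f'(x) = 0 on [-π, π]:
  f'(x) = 0 ⇔ sin(2*x) = 1/10, i.e. 2*x = arcsin(1/10) + 2nπ or 2*x = π − arcsin(1/10) + 2nπ; keep the solutions lying in [-π, π].
  ⇒ x = -pi + asin(1/10)/2 ≈ -3.0915, -pi/2 - asin(1/10)/2 ≈ -1.6209, asin(1/10)/2 ≈ 0.0501, -asin(1/10)/2 + pi/2 ≈ 1.5207

f''(x) = -20*cos(2*x)
Second-derivative test at each critical point:
  f''(-3.0915) = -19.8997 < 0 → local maximum
  f''(-1.6209) = 19.8997 > 0 → local minimum
  f''(0.0501) = -19.8997 < 0 → local maximum
  f''(1.5207) = 19.8997 > 0 → local minimum

Critical points: x = -pi + asin(1/10)/2 ≈ -3.0915 (local maximum); x = -pi/2 - asin(1/10)/2 ≈ -1.6209 (local minimum); x = asin(1/10)/2 ≈ 0.0501 (local maximum); x = -asin(1/10)/2 + pi/2 ≈ 1.5207 (local minimum)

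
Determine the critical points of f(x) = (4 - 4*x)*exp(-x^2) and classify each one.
f'(x) = 4*(2*x*(x - 1) - 1)*exp(-x^2)

Solve f'(x) = 0:
  f'(x) = (8*x^2 - 8*x - 4)·exp(-x^2) and exp(-x^2) > 0 for every x, so f'(x) = 0 ⇔ 8*x^2 - 8*x - 4 = 0.
  Factor: 8*x^2 - 8*x - 4 = 4*(2*x^2 - 2*x - 1); 2*x^2 - 2*x - 1 = 0 has no rational roots; quadratic formula: x = (2 ± √12)/4.
  ⇒ x = 1/2 - sqrt(3)/2 ≈ -0.3660, 1/2 + sqrt(3)/2 ≈ 1.3660

f''(x) = 8*(2*x^2*(1 - x) + 3*x - 1)*exp(-x^2)
Second-derivative test at each critical point:
  f''(-0.3660) = -12.1190 < 0 → local maximum
  f''(1.3660) = 2.1441 > 0 → local minimum

Critical points: x = 1/2 - sqrt(3)/2 ≈ -0.3660 (local maximum); x = 1/2 + sqrt(3)/2 ≈ 1.3660 (local minimum)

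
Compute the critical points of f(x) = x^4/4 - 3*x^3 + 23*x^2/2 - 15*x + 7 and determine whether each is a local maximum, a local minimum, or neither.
f'(x) = x^3 - 9*x^2 + 23*x - 15

Solve f'(x) = 0:
  Factor: x^3 - 9*x^2 + 23*x - 15 = (x - 5)*(x - 3)*(x - 1) = 0.
  ⇒ x = 1, 3, 5

f''(x) = 3*x^2 - 18*x + 23
Second-derivative test at each critical point:
  f''(1) = 8 > 0 → local minimum
  f''(3) = -4 < 0 → local maximum
  f''(5) = 8 > 0 → local minimum

Critical points: x = 1 (local minimum); x = 3 (local maximum); x = 5 (local minimum)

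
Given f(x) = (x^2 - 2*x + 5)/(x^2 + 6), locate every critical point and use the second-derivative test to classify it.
f'(x) = 2*(x^2 + x - 6)/(x^4 + 12*x^2 + 36)

Solve f'(x) = 0:
  f'(x) = 2*(x - 2)*(x + 3)/(x^2 + 6)^2; the denominator is positive wherever f is defined, so f'(x) = 0 ⇔ 2*x^2 + 2*x - 12 = 0.
  Factor: 2*x^2 + 2*x - 12 = 2*(x - 2)*(x + 3) = 0.
  ⇒ x = -3, 2

f''(x) = 2*(-2*x^3 - 3*x^2 + 36*x + 6)/(x^6 + 18*x^4 + 108*x^2 + 216)
Second-derivative test at each critical point:
  f''(-3) = -2/45 < 0 → local maximum
  f''(2) = 1/10 > 0 → local minimum

Critical points: x = -3 (local maximum); x = 2 (local minimum)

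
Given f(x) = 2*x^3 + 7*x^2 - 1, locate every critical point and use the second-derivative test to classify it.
f'(x) = 2*x*(3*x + 7)

Solve f'(x) = 0:
  Factor: 6*x^2 + 14*x = 2*x*(3*x + 7) = 0.
  ⇒ x = -7/3, 0

f''(x) = 12*x + 14
Second-derivative test at each critical point:
  f''(-7/3) = -14 < 0 → local maximum
  f''(0) = 14 > 0 → local minimum

Critical points: x = -7/3 (local maximum); x = 0 (local minimum)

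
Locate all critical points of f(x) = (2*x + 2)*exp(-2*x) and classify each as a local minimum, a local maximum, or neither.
f'(x) = 2*(-2*x - 1)*exp(-2*x)

Solve f'(x) = 0:
  f'(x) = (-4*x - 2)·exp(-2*x) and exp(-2*x) > 0 for every x, so f'(x) = 0 ⇔ -4*x - 2 = 0.
  Factor: -4*x - 2 = -2*(2*x + 1) = 0.
  ⇒ x = -1/2

f''(x) = 8*x*exp(-2*x)
Second-derivative test at each critical point:
  f''(-1/2) = -10.8731 < 0 → local maximum

Critical points: x = -1/2 (local maximum)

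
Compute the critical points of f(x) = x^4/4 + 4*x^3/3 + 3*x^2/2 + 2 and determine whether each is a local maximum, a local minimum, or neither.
f'(x) = x*(x^2 + 4*x + 3)

Solve f'(x) = 0:
  Factor: x^3 + 4*x^2 + 3*x = x*(x + 1)*(x + 3) = 0.
  ⇒ x = -3, -1, 0

f''(x) = 3*x^2 + 8*x + 3
Second-derivative test at each critical point:
  f''(-3) = 6 > 0 → local minimum
  f''(-1) = -2 < 0 → local maximum
  f''(0) = 3 > 0 → local minimum

Critical points: x = -3 (local minimum); x = -1 (local maximum); x = 0 (local minimum)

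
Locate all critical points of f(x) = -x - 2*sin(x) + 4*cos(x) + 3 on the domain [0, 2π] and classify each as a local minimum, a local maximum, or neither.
f'(x) = -4*sin(x) - 2*cos(x) - 1

Solve f'(x) = 0 on [0, 2π]:
  f'(x) = 0 ⇔ -4*sin(x) - 2*cos(x) = 1. Write the left side as R·cos(x + φ) with R = √((-2)² + 4²) = 2*sqrt(5), cos φ = -sqrt(5)/5, sin φ = 2*sqrt(5)/5; then cos(x + φ) = sqrt(5)/10. Solve for x and keep the solutions lying in [0, 2π].
  ⇒ x = atan((-2 + sqrt(19))/(-2*sqrt(19) - 1)) + pi ≈ 2.9035, atan((-sqrt(19) - 2)/(-1 + 2*sqrt(19))) + 2*pi ≈ 5.5940

f''(x) = 2*sin(x) - 4*cos(x)
Second-derivative test at each critical point:
  f''(2.9035) = 4.3589 > 0 → local minimum
  f''(5.5940) = -4.3589 < 0 → local maximum

Critical points: x = atan((-2 + sqrt(19))/(-2*sqrt(19) - 1)) + pi ≈ 2.9035 (local minimum); x = atan((-sqrt(19) - 2)/(-1 + 2*sqrt(19))) + 2*pi ≈ 5.5940 (local maximum)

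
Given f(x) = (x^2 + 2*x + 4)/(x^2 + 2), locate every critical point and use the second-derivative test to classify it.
f'(x) = 2*(-x^2 - 2*x + 2)/(x^4 + 4*x^2 + 4)

Solve f'(x) = 0:
  f'(x) = -2*(x^2 + 2*x - 2)/(x^2 + 2)^2; the denominator is positive wherever f is defined, so f'(x) = 0 ⇔ -2*x^2 - 4*x + 4 = 0.
  Factor: -2*x^2 - 4*x + 4 = -2*(x^2 + 2*x - 2); x^2 + 2*x - 2 = 0 has no rational roots; quadratic formula: x = (-2 ± √12)/2.
  ⇒ x = -sqrt(3) - 1 ≈ -2.7321, -1 + sqrt(3) ≈ 0.7321

f''(x) = 4*(x^3 + 3*x^2 - 6*x - 2)/(x^6 + 6*x^4 + 12*x^2 + 8)
Second-derivative test at each critical point:
  f''(-2.7321) = 0.0774 > 0 → local minimum
  f''(0.7321) = -1.0774 < 0 → local maximum

Critical points: x = -sqrt(3) - 1 ≈ -2.7321 (local minimum); x = -1 + sqrt(3) ≈ 0.7321 (local maximum)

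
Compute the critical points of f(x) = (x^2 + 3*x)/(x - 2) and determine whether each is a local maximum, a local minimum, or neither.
f'(x) = (x^2 - 4*x - 6)/(x^2 - 4*x + 4)

Solve f'(x) = 0:
  f'(x) = (x^2 - 4*x - 6)/(x - 2)^2; the denominator is positive wherever f is defined, so f'(x) = 0 ⇔ x^2 - 4*x - 6 = 0.
  x^2 - 4*x - 6 = 0 has no rational roots; quadratic formula: x = (4 ± √40)/2.
  ⇒ x = 2 - sqrt(10) ≈ -1.1623, 2 + sqrt(10) ≈ 5.1623

f''(x) = 20/(x^3 - 6*x^2 + 12*x - 8)
Second-derivative test at each critical point:
  f''(-1.1623) = -0.6325 < 0 → local maximum
  f''(5.1623) = 0.6325 > 0 → local minimum

Critical points: x = 2 - sqrt(10) ≈ -1.1623 (local maximum); x = 2 + sqrt(10) ≈ 5.1623 (local minimum)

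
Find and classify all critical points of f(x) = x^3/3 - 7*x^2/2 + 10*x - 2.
f'(x) = x^2 - 7*x + 10

Solve f'(x) = 0:
  Factor: x^2 - 7*x + 10 = (x - 5)*(x - 2) = 0.
  ⇒ x = 2, 5

f''(x) = 2*x - 7
Second-derivative test at each critical point:
  f''(2) = -3 < 0 → local maximum
  f''(5) = 3 > 0 → local minimum

Critical points: x = 2 (local maximum); x = 5 (local minimum)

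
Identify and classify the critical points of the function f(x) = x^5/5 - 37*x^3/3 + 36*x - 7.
f'(x) = x^4 - 37*x^2 + 36

Solve f'(x) = 0:
  Factor: x^4 - 37*x^2 + 36 = (x - 6)*(x - 1)*(x + 1)*(x + 6) = 0.
  ⇒ x = -6, -1, 1, 6

f''(x) = 4*x^3 - 74*x
Second-derivative test at each critical point:
  f''(-6) = -420 < 0 → local maximum
  f''(-1) = 70 > 0 → local minimum
  f''(1) = -70 < 0 → local maximum
  f''(6) = 420 > 0 → local minimum

Critical points: x = -6 (local maximum); x = -1 (local minimum); x = 1 (local maximum); x = 6 (local minimum)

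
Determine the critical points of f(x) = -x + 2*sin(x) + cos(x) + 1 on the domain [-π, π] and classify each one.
f'(x) = -sin(x) + 2*cos(x) - 1

Solve f'(x) = 0 on [-π, π]:
  f'(x) = 0 ⇔ -sin(x) + 2*cos(x) = 1. Write the left side as R·cos(x + φ) with R = √(2² + 1²) = sqrt(5), cos φ = 2*sqrt(5)/5, sin φ = sqrt(5)/5; then cos(x + φ) = sqrt(5)/5. Solve for x and keep the solutions lying in [-π, π].
  ⇒ x = -pi/2 ≈ -1.5708, atan(3/4) ≈ 0.6435

f''(x) = -2*sin(x) - cos(x)
Second-derivative test at each critical point:
  f''(-1.5708) = 2 > 0 → local minimum
  f''(0.6435) = -2 < 0 → local maximum

Critical points: x = -pi/2 ≈ -1.5708 (local minimum); x = atan(3/4) ≈ 0.6435 (local maximum)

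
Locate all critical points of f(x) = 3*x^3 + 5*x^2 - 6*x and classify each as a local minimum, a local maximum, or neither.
f'(x) = 9*x^2 + 10*x - 6

Solve f'(x) = 0:
  9*x^2 + 10*x - 6 = 0 has no rational roots; quadratic formula: x = (-10 ± √316)/18.
  ⇒ x = -sqrt(79)/9 - 5/9 ≈ -1.5431, -5/9 + sqrt(79)/9 ≈ 0.4320

f''(x) = 18*x + 10
Second-derivative test at each critical point:
  f''(-1.5431) = -17.7764 < 0 → local maximum
  f''(0.4320) = 17.7764 > 0 → local minimum

Critical points: x = -sqrt(79)/9 - 5/9 ≈ -1.5431 (local maximum); x = -5/9 + sqrt(79)/9 ≈ 0.4320 (local minimum)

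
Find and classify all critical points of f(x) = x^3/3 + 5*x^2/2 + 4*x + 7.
f'(x) = x^2 + 5*x + 4

Solve f'(x) = 0:
  Factor: x^2 + 5*x + 4 = (x + 1)*(x + 4) = 0.
  ⇒ x = -4, -1

f''(x) = 2*x + 5
Second-derivative test at each critical point:
  f''(-4) = -3 < 0 → local maximum
  f''(-1) = 3 > 0 → local minimum

Critical points: x = -4 (local maximum); x = -1 (local minimum)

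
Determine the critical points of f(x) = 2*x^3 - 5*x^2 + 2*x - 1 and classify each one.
f'(x) = 6*x^2 - 10*x + 2

Solve f'(x) = 0:
  Factor: 6*x^2 - 10*x + 2 = 2*(3*x^2 - 5*x + 1); 3*x^2 - 5*x + 1 = 0 has no rational roots; quadratic formula: x = (5 ± √13)/6.
  ⇒ x = 5/6 - sqrt(13)/6 ≈ 0.2324, sqrt(13)/6 + 5/6 ≈ 1.4343

f''(x) = 12*x - 10
Second-derivative test at each critical point:
  f''(0.2324) = -7.2111 < 0 → local maximum
  f''(1.4343) = 7.2111 > 0 → local minimum

Critical points: x = 5/6 - sqrt(13)/6 ≈ 0.2324 (local maximum); x = sqrt(13)/6 + 5/6 ≈ 1.4343 (local minimum)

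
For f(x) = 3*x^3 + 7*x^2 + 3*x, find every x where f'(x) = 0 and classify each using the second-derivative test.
f'(x) = 9*x^2 + 14*x + 3

Solve f'(x) = 0:
  9*x^2 + 14*x + 3 = 0 has no rational roots; quadratic formula: x = (-14 ± √88)/18.
  ⇒ x = -7/9 - sqrt(22)/9 ≈ -1.2989, -7/9 + sqrt(22)/9 ≈ -0.2566

f''(x) = 18*x + 14
Second-derivative test at each critical point:
  f''(-1.2989) = -9.3808 < 0 → local maximum
  f''(-0.2566) = 9.3808 > 0 → local minimum

Critical points: x = -7/9 - sqrt(22)/9 ≈ -1.2989 (local maximum); x = -7/9 + sqrt(22)/9 ≈ -0.2566 (local minimum)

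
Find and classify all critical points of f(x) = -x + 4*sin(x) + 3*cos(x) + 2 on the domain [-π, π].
f'(x) = -3*sin(x) + 4*cos(x) - 1

Solve f'(x) = 0 on [-π, π]:
  f'(x) = 0 ⇔ -3*sin(x) + 4*cos(x) = 1. Write the left side as R·cos(x + φ) with R = √(4² + 3²) = 5, cos φ = 4/5, sin φ = 3/5; then cos(x + φ) = 1/5. Solve for x and keep the solutions lying in [-π, π].
  ⇒ x = -pi + atan((-8*sqrt(6) - 3)/(4 - 6*sqrt(6))) ≈ -2.0129, atan((-3 + 8*sqrt(6))/(4 + 6*sqrt(6))) ≈ 0.7259

f''(x) = -4*sin(x) - 3*cos(x)
Second-derivative test at each critical point:
  f''(-2.0129) = 4.8990 > 0 → local minimum
  f''(0.7259) = -4.8990 < 0 → local maximum

Critical points: x = -pi + atan((-8*sqrt(6) - 3)/(4 - 6*sqrt(6))) ≈ -2.0129 (local minimum); x = atan((-3 + 8*sqrt(6))/(4 + 6*sqrt(6))) ≈ 0.7259 (local maximum)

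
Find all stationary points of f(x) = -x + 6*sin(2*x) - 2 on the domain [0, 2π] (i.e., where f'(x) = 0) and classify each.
f'(x) = 12*cos(2*x) - 1

Solve f'(x) = 0 on [0, 2π]:
  f'(x) = 0 ⇔ cos(2*x) = 1/12, i.e. 2*x = ±arccos(1/12) + 2nπ; keep the solutions lying in [0, 2π].
  ⇒ x = acos(1/12)/2 ≈ 0.7437, pi - acos(1/12)/2 ≈ 2.3979, acos(1/12)/2 + pi ≈ 3.8853, -acos(1/12)/2 + 2*pi ≈ 5.5395

f''(x) = -24*sin(2*x)
Second-derivative test at each critical point:
  f''(0.7437) = -23.9165 < 0 → local maximum
  f''(2.3979) = 23.9165 > 0 → local minimum
  f''(3.8853) = -23.9165 < 0 → local maximum
  f''(5.5395) = 23.9165 > 0 → local minimum

Critical points: x = acos(1/12)/2 ≈ 0.7437 (local maximum); x = pi - acos(1/12)/2 ≈ 2.3979 (local minimum); x = acos(1/12)/2 + pi ≈ 3.8853 (local maximum); x = -acos(1/12)/2 + 2*pi ≈ 5.5395 (local minimum)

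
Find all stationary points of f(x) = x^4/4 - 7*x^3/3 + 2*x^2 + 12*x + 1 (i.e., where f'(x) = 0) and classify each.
f'(x) = x^3 - 7*x^2 + 4*x + 12

Solve f'(x) = 0:
  Factor: x^3 - 7*x^2 + 4*x + 12 = (x - 6)*(x - 2)*(x + 1) = 0.
  ⇒ x = -1, 2, 6

f''(x) = 3*x^2 - 14*x + 4
Second-derivative test at each critical point:
  f''(-1) = 21 > 0 → local minimum
  f''(2) = -12 < 0 → local maximum
  f''(6) = 28 > 0 → local minimum

Critical points: x = -1 (local minimum); x = 2 (local maximum); x = 6 (local minimum)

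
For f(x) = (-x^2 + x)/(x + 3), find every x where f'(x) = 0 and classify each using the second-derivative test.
f'(x) = (-x^2 - 6*x + 3)/(x^2 + 6*x + 9)

Solve f'(x) = 0:
  f'(x) = -(x^2 + 6*x - 3)/(x + 3)^2; the denominator is positive wherever f is defined, so f'(x) = 0 ⇔ -x^2 - 6*x + 3 = 0.
  x^2 + 6*x - 3 = 0 has no rational roots; quadratic formula: x = (-6 ± √48)/2.
  ⇒ x = -2*sqrt(3) - 3 ≈ -6.4641, -3 + 2*sqrt(3) ≈ 0.4641

f''(x) = -24/(x^3 + 9*x^2 + 27*x + 27)
Second-derivative test at each critical point:
  f''(-6.4641) = 0.5774 > 0 → local minimum
  f''(0.4641) = -0.5774 < 0 → local maximum

Critical points: x = -2*sqrt(3) - 3 ≈ -6.4641 (local minimum); x = -3 + 2*sqrt(3) ≈ 0.4641 (local maximum)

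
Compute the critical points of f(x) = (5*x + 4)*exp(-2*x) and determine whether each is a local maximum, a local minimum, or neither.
f'(x) = (-10*x - 3)*exp(-2*x)

Solve f'(x) = 0:
  f'(x) = (-10*x - 3)·exp(-2*x) and exp(-2*x) > 0 for every x, so f'(x) = 0 ⇔ -10*x - 3 = 0.
  -10*x - 3 = 0.
  ⇒ x = -3/10

f''(x) = 4*(5*x - 1)*exp(-2*x)
Second-derivative test at each critical point:
  f''(-3/10) = -18.2212 < 0 → local maximum

Critical points: x = -3/10 (local maximum)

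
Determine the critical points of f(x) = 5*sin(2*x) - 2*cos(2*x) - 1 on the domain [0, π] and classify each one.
f'(x) = 4*sin(2*x) + 10*cos(2*x)

Solve f'(x) = 0 on [0, π]:
  f'(x) = 0 ⇔ 5*cos(2*x) = -2*sin(2*x) ⇔ tan(2*x) = -5/2, i.e. 2*x = arctan(-5/2) + nπ; keep the solutions lying in [0, π].
  ⇒ x = -atan(5/2)/2 + pi/2 ≈ 0.9757, pi - atan(5/2)/2 ≈ 2.5464

f''(x) = -20*sin(2*x) + 8*cos(2*x)
Second-derivative test at each critical point:
  f''(0.9757) = -21.5407 < 0 → local maximum
  f''(2.5464) = 21.5407 > 0 → local minimum

Critical points: x = -atan(5/2)/2 + pi/2 ≈ 0.9757 (local maximum); x = pi - atan(5/2)/2 ≈ 2.5464 (local minimum)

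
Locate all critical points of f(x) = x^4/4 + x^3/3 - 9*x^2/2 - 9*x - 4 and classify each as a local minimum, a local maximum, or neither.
f'(x) = x^3 + x^2 - 9*x - 9

Solve f'(x) = 0:
  Factor: x^3 + x^2 - 9*x - 9 = (x - 3)*(x + 1)*(x + 3) = 0.
  ⇒ x = -3, -1, 3

f''(x) = 3*x^2 + 2*x - 9
Second-derivative test at each critical point:
  f''(-3) = 12 > 0 → local minimum
  f''(-1) = -8 < 0 → local maximum
  f''(3) = 24 > 0 → local minimum

Critical points: x = -3 (local minimum); x = -1 (local maximum); x = 3 (local minimum)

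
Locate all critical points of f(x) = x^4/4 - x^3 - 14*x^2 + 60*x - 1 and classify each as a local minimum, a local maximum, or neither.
f'(x) = x^3 - 3*x^2 - 28*x + 60

Solve f'(x) = 0:
  Factor: x^3 - 3*x^2 - 28*x + 60 = (x - 6)*(x - 2)*(x + 5) = 0.
  ⇒ x = -5, 2, 6

f''(x) = 3*x^2 - 6*x - 28
Second-derivative test at each critical point:
  f''(-5) = 77 > 0 → local minimum
  f''(2) = -28 < 0 → local maximum
  f''(6) = 44 > 0 → local minimum

Critical points: x = -5 (local minimum); x = 2 (local maximum); x = 6 (local minimum)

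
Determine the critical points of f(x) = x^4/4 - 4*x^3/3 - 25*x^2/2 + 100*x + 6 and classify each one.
f'(x) = x^3 - 4*x^2 - 25*x + 100

Solve f'(x) = 0:
  Factor: x^3 - 4*x^2 - 25*x + 100 = (x - 5)*(x - 4)*(x + 5) = 0.
  ⇒ x = -5, 4, 5

f''(x) = 3*x^2 - 8*x - 25
Second-derivative test at each critical point:
  f''(-5) = 90 > 0 → local minimum
  f''(4) = -9 < 0 → local maximum
  f''(5) = 10 > 0 → local minimum

Critical points: x = -5 (local minimum); x = 4 (local maximum); x = 5 (local minimum)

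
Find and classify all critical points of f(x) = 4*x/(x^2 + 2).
f'(x) = 4*(2 - x^2)/(x^4 + 4*x^2 + 4)

Solve f'(x) = 0:
  f'(x) = -4*(x^2 - 2)/(x^2 + 2)^2; the denominator is positive wherever f is defined, so f'(x) = 0 ⇔ 8 - 4*x^2 = 0.
  Factor: 8 - 4*x^2 = -4*(x^2 - 2); x^2 - 2 = 0 has no rational roots; quadratic formula: x = (0 ± √8)/2.
  ⇒ x = -sqrt(2) ≈ -1.4142, sqrt(2) ≈ 1.4142

f''(x) = 8*x*(x^2 - 6)/(x^2 + 2)^3
Second-derivative test at each critical point:
  f''(-1.4142) = 0.7071 > 0 → local minimum
  f''(1.4142) = -0.7071 < 0 → local maximum

Critical points: x = -sqrt(2) ≈ -1.4142 (local minimum); x = sqrt(2) ≈ 1.4142 (local maximum)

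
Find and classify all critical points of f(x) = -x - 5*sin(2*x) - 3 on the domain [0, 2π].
f'(x) = 20*sin(x)^2 - 11

Solve f'(x) = 0 on [0, 2π]:
  f'(x) = 0 ⇔ cos(2*x) = -1/10, i.e. 2*x = ±arccos(-1/10) + 2nπ; keep the solutions lying in [0, 2π].
  ⇒ x = acos(-1/10)/2 ≈ 0.8355, pi - acos(-1/10)/2 ≈ 2.3061, acos(-1/10)/2 + pi ≈ 3.9771, -acos(-1/10)/2 + 2*pi ≈ 5.4477

f''(x) = 20*sin(2*x)
Second-derivative test at each critical point:
  f''(0.8355) = 19.8997 > 0 → local minimum
  f''(2.3061) = -19.8997 < 0 → local maximum
  f''(3.9771) = 19.8997 > 0 → local minimum
  f''(5.4477) = -19.8997 < 0 → local maximum

Critical points: x = acos(-1/10)/2 ≈ 0.8355 (local minimum); x = pi - acos(-1/10)/2 ≈ 2.3061 (local maximum); x = acos(-1/10)/2 + pi ≈ 3.9771 (local minimum); x = -acos(-1/10)/2 + 2*pi ≈ 5.4477 (local maximum)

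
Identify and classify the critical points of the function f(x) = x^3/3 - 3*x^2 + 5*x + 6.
f'(x) = x^2 - 6*x + 5

Solve f'(x) = 0:
  Factor: x^2 - 6*x + 5 = (x - 5)*(x - 1) = 0.
  ⇒ x = 1, 5

f''(x) = 2*x - 6
Second-derivative test at each critical point:
  f''(1) = -4 < 0 → local maximum
  f''(5) = 4 > 0 → local minimum

Critical points: x = 1 (local maximum); x = 5 (local minimum)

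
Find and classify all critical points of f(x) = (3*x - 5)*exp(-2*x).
f'(x) = (13 - 6*x)*exp(-2*x)

Solve f'(x) = 0:
  f'(x) = (13 - 6*x)·exp(-2*x) and exp(-2*x) > 0 for every x, so f'(x) = 0 ⇔ 13 - 6*x = 0.
  13 - 6*x = 0.
  ⇒ x = 13/6

f''(x) = 4*(3*x - 8)*exp(-2*x)
Second-derivative test at each critical point:
  f''(13/6) = -0.0787 < 0 → local maximum

Critical points: x = 13/6 (local maximum)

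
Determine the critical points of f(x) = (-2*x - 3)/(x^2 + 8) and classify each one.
f'(x) = 2*(x^2 + 3*x - 8)/(x^4 + 16*x^2 + 64)

Solve f'(x) = 0:
  f'(x) = 2*(x^2 + 3*x - 8)/(x^2 + 8)^2; the denominator is positive wherever f is defined, so f'(x) = 0 ⇔ 2*x^2 + 6*x - 16 = 0.
  Factor: 2*x^2 + 6*x - 16 = 2*(x^2 + 3*x - 8); x^2 + 3*x - 8 = 0 has no rational roots; quadratic formula: x = (-3 ± √41)/2.
  ⇒ x = -sqrt(41)/2 - 3/2 ≈ -4.7016, -3/2 + sqrt(41)/2 ≈ 1.7016

f''(x) = 2*(-4*x^2*(2*x + 3) + 3*(2*x + 1)*(x^2 + 8))/(x^2 + 8)^3
Second-derivative test at each critical point:
  f''(-4.7016) = -0.0141 < 0 → local maximum
  f''(1.7016) = 0.1079 > 0 → local minimum

Critical points: x = -sqrt(41)/2 - 3/2 ≈ -4.7016 (local maximum); x = -3/2 + sqrt(41)/2 ≈ 1.7016 (local minimum)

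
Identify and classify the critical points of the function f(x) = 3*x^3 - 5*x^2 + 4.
f'(x) = x*(9*x - 10)

Solve f'(x) = 0:
  Factor: 9*x^2 - 10*x = x*(9*x - 10) = 0.
  ⇒ x = 0, 10/9

f''(x) = 18*x - 10
Second-derivative test at each critical point:
  f''(0) = -10 < 0 → local maximum
  f''(10/9) = 10 > 0 → local minimum

Critical points: x = 0 (local maximum); x = 10/9 (local minimum)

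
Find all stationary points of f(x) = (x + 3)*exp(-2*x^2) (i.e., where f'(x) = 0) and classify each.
f'(x) = (-4*x*(x + 3) + 1)*exp(-2*x^2)

Solve f'(x) = 0:
  f'(x) = (-4*x^2 - 12*x + 1)·exp(-2*x^2) and exp(-2*x^2) > 0 for every x, so f'(x) = 0 ⇔ -4*x^2 - 12*x + 1 = 0.
  4*x^2 + 12*x - 1 = 0 has no rational roots; quadratic formula: x = (-12 ± √160)/8.
  ⇒ x = -sqrt(10)/2 - 3/2 ≈ -3.0811, -3/2 + sqrt(10)/2 ≈ 0.0811

f''(x) = 4*(4*x^2*(x + 3) - 3*x - 3)*exp(-2*x^2)
Second-derivative test at each critical point:
  f''(-3.0811) = 7.181e-08 > 0 → local minimum
  f''(0.0811) = -12.4837 < 0 → local maximum

Critical points: x = -sqrt(10)/2 - 3/2 ≈ -3.0811 (local minimum); x = -3/2 + sqrt(10)/2 ≈ 0.0811 (local maximum)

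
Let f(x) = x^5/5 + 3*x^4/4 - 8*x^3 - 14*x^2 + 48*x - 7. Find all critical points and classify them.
f'(x) = x^4 + 3*x^3 - 24*x^2 - 28*x + 48

Solve f'(x) = 0:
  Factor: x^4 + 3*x^3 - 24*x^2 - 28*x + 48 = (x - 4)*(x - 1)*(x + 2)*(x + 6) = 0.
  ⇒ x = -6, -2, 1, 4

f''(x) = 4*x^3 + 9*x^2 - 48*x - 28
Second-derivative test at each critical point:
  f''(-6) = -280 < 0 → local maximum
  f''(-2) = 72 > 0 → local minimum
  f''(1) = -63 < 0 → local maximum
  f''(4) = 180 > 0 → local minimum

Critical points: x = -6 (local maximum); x = -2 (local minimum); x = 1 (local maximum); x = 4 (local minimum)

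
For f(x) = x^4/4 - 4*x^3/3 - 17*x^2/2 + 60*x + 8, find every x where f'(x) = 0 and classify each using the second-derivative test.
f'(x) = x^3 - 4*x^2 - 17*x + 60

Solve f'(x) = 0:
  Factor: x^3 - 4*x^2 - 17*x + 60 = (x - 5)*(x - 3)*(x + 4) = 0.
  ⇒ x = -4, 3, 5

f''(x) = 3*x^2 - 8*x - 17
Second-derivative test at each critical point:
  f''(-4) = 63 > 0 → local minimum
  f''(3) = -14 < 0 → local maximum
  f''(5) = 18 > 0 → local minimum

Critical points: x = -4 (local minimum); x = 3 (local maximum); x = 5 (local minimum)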